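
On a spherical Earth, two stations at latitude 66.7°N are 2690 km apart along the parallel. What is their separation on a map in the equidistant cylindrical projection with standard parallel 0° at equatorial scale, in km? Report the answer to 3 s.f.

6800 km

For the equirectangular projection with φ₀ = 0 (plate carrée), h = 1 along meridians and k = sec φ along parallels.
Along the parallel, k = sec 66.7° = 1/0.3955 = 2.528.
Map distance = 2690 × 2.528 ≈ 6800 km.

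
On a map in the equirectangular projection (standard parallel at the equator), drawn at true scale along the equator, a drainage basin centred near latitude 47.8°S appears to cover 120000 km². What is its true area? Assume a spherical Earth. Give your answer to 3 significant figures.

For the equirectangular projection with φ₀ = 0 (plate carrée), h = 1 along meridians and k = sec φ along parallels.
Areal scale = h·k = 1 × sec φ; at 47.8°, h = 1.000, k = 1.489, so h·k = 1.489.
True area = apparent / (areal scale) = 120000 / 1.489 ≈ 80600 km².

80600 km²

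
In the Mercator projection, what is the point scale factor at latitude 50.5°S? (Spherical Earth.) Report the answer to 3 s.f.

1.57

The Mercator projection is conformal; its linear scale factor is the same in every direction and equals sec φ = 1/cos φ.
k = 1/cos 50.5° = 1/0.6361 = 1.572.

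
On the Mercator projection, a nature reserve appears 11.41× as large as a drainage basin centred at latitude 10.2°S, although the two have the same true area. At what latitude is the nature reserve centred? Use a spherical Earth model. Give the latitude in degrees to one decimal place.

On Mercator, (apparent₁)/(apparent₂) = sec²φ₁ / sec²φ₂ when true areas are equal.
cos²φ₂ / cos²φ₁ = 11.41  ⇒  cos φ₁ = cos 10.2° / √11.41 = 0.9842/3.378 = 0.2914.
φ₁ = arccos(0.2914) ≈ 73.1°.

73.1°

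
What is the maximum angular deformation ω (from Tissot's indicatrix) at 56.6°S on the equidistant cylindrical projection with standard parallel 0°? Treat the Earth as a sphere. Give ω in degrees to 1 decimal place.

33.7°

For the equirectangular projection with φ₀ = 0 (plate carrée), h = 1 along meridians and k = sec φ along parallels.
At 56.6°: h = 1.000, k = 1.817; principal scales a = 1.817, b = 1.000.
sin(ω/2) = (a − b)/(a + b) = 0.8166/2.817 = 0.2899, so ω = 2 arcsin(0.2899) ≈ 33.7°.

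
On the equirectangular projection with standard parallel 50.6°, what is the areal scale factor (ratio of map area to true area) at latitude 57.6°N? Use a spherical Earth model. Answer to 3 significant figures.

1.18

With standard parallel φ₀ = 50.6°, the equirectangular projection gives x = Rλ cos φ₀, y = Rφ, so h = 1 and k = cos 50.6° / cos φ.
Areal scale = h·k = 1 × cos φ₀ / cos φ; at 57.6°, h = 1.000, k = 1.185, so h·k = 1.185.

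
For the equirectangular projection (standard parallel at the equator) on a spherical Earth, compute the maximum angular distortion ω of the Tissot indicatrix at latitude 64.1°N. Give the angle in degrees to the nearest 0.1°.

46.2°

In the plate carrée (x = Rλ, y = Rφ), meridians are true-scale (h = 1) and parallels are stretched by k = sec φ.
At 64.1°: h = 1.000, k = 2.289; principal scales a = 2.289, b = 1.000.
sin(ω/2) = (a − b)/(a + b) = 1.289/3.289 = 0.3920, so ω = 2 arcsin(0.3920) ≈ 46.2°.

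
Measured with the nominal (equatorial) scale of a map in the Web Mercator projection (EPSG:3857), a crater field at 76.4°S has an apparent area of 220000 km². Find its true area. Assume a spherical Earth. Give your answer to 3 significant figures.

12200 km²

The Mercator projection is conformal; its linear scale factor is the same in every direction and equals sec φ = 1/cos φ.
Areal scale = k² = sec²φ = 1/cos²(76.4°) = 1/0.2351² = 18.09.
True area = apparent / (areal scale) = 220000 / 18.09 ≈ 12200 km².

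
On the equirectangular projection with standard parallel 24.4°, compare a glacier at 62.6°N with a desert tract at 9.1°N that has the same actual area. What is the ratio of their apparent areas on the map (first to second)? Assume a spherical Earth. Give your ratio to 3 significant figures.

2.15

In the equirectangular projection with standard parallel φ₀ = 24.4° (x = Rλ cos φ₀, y = Rφ), meridians are true-scale (h = 1) and the parallel scale is k = cos φ₀ / cos φ.
Areal scale at 62.6°: h·k = 1.000 × 1.979 = 1.979.
Areal scale at 9.1°: h·k = 1.000 × 0.9223 = 0.9223.
Ratio = 1.979/0.9223 ≈ 2.15.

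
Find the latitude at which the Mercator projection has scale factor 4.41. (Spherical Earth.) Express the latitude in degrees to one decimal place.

Mercator scale is k = sec φ = 1/cos φ.
1/cos φ = 4.41  ⇒  cos φ = 0.2268  ⇒  φ = arccos(0.2268) ≈ 76.9°.

76.9°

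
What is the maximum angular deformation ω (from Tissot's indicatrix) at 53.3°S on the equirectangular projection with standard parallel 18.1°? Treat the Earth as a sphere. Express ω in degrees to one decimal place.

26.4°

The equidistant cylindrical projection with φ₀ = 18.1° has h = 1 (meridians true) and k = cos φ₀ / cos φ along parallels.
At 53.3°: h = 1.000, k = 1.590; principal scales a = 1.590, b = 1.000.
sin(ω/2) = (a − b)/(a + b) = 0.5905/2.590 = 0.2279, so ω = 2 arcsin(0.2279) ≈ 26.4°.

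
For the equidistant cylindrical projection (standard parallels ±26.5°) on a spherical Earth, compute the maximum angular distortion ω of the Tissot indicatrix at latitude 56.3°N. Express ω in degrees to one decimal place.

27.1°

The equidistant cylindrical projection with φ₀ = 26.5° has h = 1 (meridians true) and k = cos φ₀ / cos φ along parallels.
At 56.3°: h = 1.000, k = 1.613; principal scales a = 1.613, b = 1.000.
sin(ω/2) = (a − b)/(a + b) = 0.6129/2.613 = 0.2346, so ω = 2 arcsin(0.2346) ≈ 27.1°.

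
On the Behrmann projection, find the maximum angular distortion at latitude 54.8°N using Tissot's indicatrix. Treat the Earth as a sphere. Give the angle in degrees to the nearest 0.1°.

45.4°

Behrmann is a cylindrical equal-area projection with standard parallels at ±30°. A cylindrical equal-area projection with standard parallel φ₀ has meridian scale h = cos φ / cos φ₀ and parallel scale k = cos φ₀ / cos φ (so areas are preserved, h·k = 1).
At 54.8°: h = 0.6656, k = 1.502; principal scales a = 1.502, b = 0.6656.
sin(ω/2) = (a − b)/(a + b) = 0.8368/2.168 = 0.3860, so ω = 2 arcsin(0.3860) ≈ 45.4°.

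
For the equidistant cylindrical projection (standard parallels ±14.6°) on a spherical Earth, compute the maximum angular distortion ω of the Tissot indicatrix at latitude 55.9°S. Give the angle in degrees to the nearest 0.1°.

With standard parallel φ₀ = 14.6°, the equirectangular projection gives x = Rλ cos φ₀, y = Rφ, so h = 1 and k = cos 14.6° / cos φ.
At 55.9°: h = 1.000, k = 1.726; principal scales a = 1.726, b = 1.000.
sin(ω/2) = (a − b)/(a + b) = 0.7261/2.726 = 0.2663, so ω = 2 arcsin(0.2663) ≈ 30.9°.

30.9°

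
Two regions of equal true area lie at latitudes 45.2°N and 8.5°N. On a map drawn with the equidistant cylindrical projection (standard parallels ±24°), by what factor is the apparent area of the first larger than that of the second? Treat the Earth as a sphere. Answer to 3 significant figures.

The equidistant cylindrical projection with φ₀ = 24° has h = 1 (meridians true) and k = cos φ₀ / cos φ along parallels.
Areal scale at 45.2°: h·k = 1.000 × 1.296 = 1.296.
Areal scale at 8.5°: h·k = 1.000 × 0.9237 = 0.9237.
Ratio = 1.296/0.9237 ≈ 1.40.

1.40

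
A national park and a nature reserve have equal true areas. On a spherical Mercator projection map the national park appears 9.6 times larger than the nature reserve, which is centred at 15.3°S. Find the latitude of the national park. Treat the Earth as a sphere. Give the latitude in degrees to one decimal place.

On Mercator, (apparent₁)/(apparent₂) = sec²φ₁ / sec²φ₂ when true areas are equal.
cos²φ₂ / cos²φ₁ = 9.6  ⇒  cos φ₁ = cos 15.3° / √9.6 = 0.9646/3.098 = 0.3113.
φ₁ = arccos(0.3113) ≈ 71.9°.

71.9°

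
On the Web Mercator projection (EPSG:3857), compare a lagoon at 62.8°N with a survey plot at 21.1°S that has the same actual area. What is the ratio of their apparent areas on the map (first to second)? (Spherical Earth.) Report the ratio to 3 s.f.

Mercator is conformal with k = sec φ, so areal scale = k² = sec²φ.
At 62.8°: sec²(62.8°) = 1/0.4571² = 4.786.
At 21.1°: sec²(21.1°) = 1/0.9330² = 1.149.
Ratio = 4.786/1.149 = cos²(21.1°)/cos²(62.8°) ≈ 4.17.

4.17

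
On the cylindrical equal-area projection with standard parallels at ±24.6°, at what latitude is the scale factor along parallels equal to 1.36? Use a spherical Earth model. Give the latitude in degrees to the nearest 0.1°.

Cylindrical equal-area (φ₀ = 24.6°): h = cos φ / cos 24.6° along meridians, k = cos 24.6° / cos φ along parallels; h·k = 1.
k = cos φ₀ / cos φ = 1.36  ⇒  cos φ = cos 24.6° / 1.36 = 0.6686.
φ = arccos(0.6686) ≈ 48.0°.

48.0°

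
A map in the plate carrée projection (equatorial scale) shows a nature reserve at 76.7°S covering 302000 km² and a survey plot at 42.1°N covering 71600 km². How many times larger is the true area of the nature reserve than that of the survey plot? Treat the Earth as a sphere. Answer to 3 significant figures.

On the plate carrée, areal scale = h·k = 1 × sec φ, so true area = apparent × cos φ.
True area of nature reserve: 302000 × cos(76.7°) = 302000 × 0.2300 = 69480 km².
True area of survey plot: 71600 × cos(42.1°) = 71600 × 0.7420 = 53130 km².
Ratio = 69480 / 53130 ≈ 1.31.

1.31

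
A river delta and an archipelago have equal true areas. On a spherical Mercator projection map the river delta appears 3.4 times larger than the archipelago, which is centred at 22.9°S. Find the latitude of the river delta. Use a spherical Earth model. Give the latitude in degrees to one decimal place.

Mercator areal scale is sec²φ, so apparent-area ratio = sec²φ₁ / sec²φ₂ = cos²φ₂ / cos²φ₁.
cos²φ₂ / cos²φ₁ = 3.4  ⇒  cos φ₁ = cos 22.9° / √3.4 = 0.9212/1.844 = 0.4996.
φ₁ = arccos(0.4996) ≈ 60.0°.

60.0°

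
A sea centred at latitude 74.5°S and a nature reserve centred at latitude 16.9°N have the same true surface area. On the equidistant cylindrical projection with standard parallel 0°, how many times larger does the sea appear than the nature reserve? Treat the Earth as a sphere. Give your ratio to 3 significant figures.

In the plate carrée (x = Rλ, y = Rφ), meridians are true-scale (h = 1) and parallels are stretched by k = sec φ.
Areal scale at 74.5°: h·k = 1.000 × 3.742 = 3.742.
Areal scale at 16.9°: h·k = 1.000 × 1.045 = 1.045.
Ratio = 3.742/1.045 ≈ 3.58.

3.58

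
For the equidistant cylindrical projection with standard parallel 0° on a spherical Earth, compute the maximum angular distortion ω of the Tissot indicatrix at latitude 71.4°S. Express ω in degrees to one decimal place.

62.2°

For the equirectangular projection with φ₀ = 0 (plate carrée), h = 1 along meridians and k = sec φ along parallels.
At 71.4°: h = 1.000, k = 3.135; principal scales a = 3.135, b = 1.000.
sin(ω/2) = (a − b)/(a + b) = 2.135/4.135 = 0.5163, so ω = 2 arcsin(0.5163) ≈ 62.2°.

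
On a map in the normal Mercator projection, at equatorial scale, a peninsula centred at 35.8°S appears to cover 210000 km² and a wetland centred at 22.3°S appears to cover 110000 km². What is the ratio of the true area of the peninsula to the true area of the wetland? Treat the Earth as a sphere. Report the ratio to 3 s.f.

On Mercator the areal scale is sec²φ, so true area = apparent × cos²φ.
True area of peninsula: 210000 × cos²(35.8°) = 210000 × 0.6578 = 138100 km².
True area of wetland: 110000 × cos²(22.3°) = 110000 × 0.8560 = 94160 km².
Ratio = 138100 / 94160 ≈ 1.47.

1.47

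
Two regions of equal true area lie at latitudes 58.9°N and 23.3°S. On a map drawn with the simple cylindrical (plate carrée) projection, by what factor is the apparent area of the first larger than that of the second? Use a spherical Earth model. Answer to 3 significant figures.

In the plate carrée (x = Rλ, y = Rφ), meridians are true-scale (h = 1) and parallels are stretched by k = sec φ.
Areal scale at 58.9°: h·k = 1.000 × 1.936 = 1.936.
Areal scale at 23.3°: h·k = 1.000 × 1.089 = 1.089.
Ratio = 1.936/1.089 ≈ 1.78.

1.78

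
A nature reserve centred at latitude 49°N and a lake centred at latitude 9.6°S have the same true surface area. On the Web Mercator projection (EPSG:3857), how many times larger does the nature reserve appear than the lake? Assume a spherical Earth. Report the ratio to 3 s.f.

Mercator is conformal with k = sec φ, so areal scale = k² = sec²φ.
At 49°: sec²(49°) = 1/0.6561² = 2.323.
At 9.6°: sec²(9.6°) = 1/0.9860² = 1.029.
Ratio = 2.323/1.029 = cos²(9.6°)/cos²(49°) ≈ 2.26.

2.26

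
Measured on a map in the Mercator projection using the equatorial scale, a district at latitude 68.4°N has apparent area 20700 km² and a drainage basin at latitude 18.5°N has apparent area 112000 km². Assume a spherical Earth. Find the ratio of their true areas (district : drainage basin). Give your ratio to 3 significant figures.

0.0279

Since Mercator area scale is 1/cos²φ, the true area equals the apparent area multiplied by cos²φ.
True area of district: 20700 × cos²(68.4°) = 20700 × 0.1355 = 2805 km².
True area of drainage basin: 112000 × cos²(18.5°) = 112000 × 0.8993 = 100700 km².
Ratio = 2805 / 100700 ≈ 0.0279.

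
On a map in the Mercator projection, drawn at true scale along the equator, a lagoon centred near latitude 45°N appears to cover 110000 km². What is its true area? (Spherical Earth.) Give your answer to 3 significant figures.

55000 km²

For Mercator, h = k = sec φ (a conformal cylindrical projection has a single point scale, 1/cos φ).
Areal scale = k² = sec²φ = 1/cos²(45°) = 1/0.7071² = 2.000.
True area = apparent / (areal scale) = 110000 / 2.000 ≈ 55000 km².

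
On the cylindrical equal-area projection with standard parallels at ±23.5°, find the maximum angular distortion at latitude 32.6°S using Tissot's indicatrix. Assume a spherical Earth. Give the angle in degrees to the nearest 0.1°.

For cylindrical equal-area with standard parallel φ₀, h = cos φ / cos φ₀ and k = cos φ₀ / cos φ, so h·k = 1.
At 32.6°: h = 0.9186, k = 1.089; principal scales a = 1.089, b = 0.9186.
sin(ω/2) = (a − b)/(a + b) = 0.1699/2.007 = 0.08465, so ω = 2 arcsin(0.08465) ≈ 9.7°.

9.7°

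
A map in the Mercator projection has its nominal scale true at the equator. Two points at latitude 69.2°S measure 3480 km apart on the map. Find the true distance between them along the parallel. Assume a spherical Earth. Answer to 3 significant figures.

The Mercator projection is conformal; its linear scale factor is the same in every direction and equals sec φ = 1/cos φ.
Along the parallel at 69.2°, map distances are exaggerated by k = sec 69.2° = 2.816.
True distance = 3480 / 2.816 = 3480 × cos 69.2° ≈ 1240 km.

1240 km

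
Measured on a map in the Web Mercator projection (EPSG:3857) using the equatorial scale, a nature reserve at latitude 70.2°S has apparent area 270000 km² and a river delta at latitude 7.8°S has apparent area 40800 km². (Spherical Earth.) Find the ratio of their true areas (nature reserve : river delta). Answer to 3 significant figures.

Since Mercator area scale is 1/cos²φ, the true area equals the apparent area multiplied by cos²φ.
True area of nature reserve: 270000 × cos²(70.2°) = 270000 × 0.1147 = 30980 km².
True area of river delta: 40800 × cos²(7.8°) = 40800 × 0.9816 = 40050 km².
Ratio = 30980 / 40050 ≈ 0.774.

0.774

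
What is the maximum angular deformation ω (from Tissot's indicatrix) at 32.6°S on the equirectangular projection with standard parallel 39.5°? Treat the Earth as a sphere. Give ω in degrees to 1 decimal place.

5.0°

With standard parallel φ₀ = 39.5°, the equirectangular projection gives x = Rλ cos φ₀, y = Rφ, so h = 1 and k = cos 39.5° / cos φ.
At 32.6°: h = 1.000, k = 0.9159; principal scales a = 1.000, b = 0.9159.
sin(ω/2) = (a − b)/(a + b) = 0.08407/1.916 = 0.04388, so ω = 2 arcsin(0.04388) ≈ 5.0°.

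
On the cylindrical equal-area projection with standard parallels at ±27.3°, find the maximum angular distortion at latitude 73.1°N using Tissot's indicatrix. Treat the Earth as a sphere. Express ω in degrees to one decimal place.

A cylindrical equal-area projection with standard parallel φ₀ has meridian scale h = cos φ / cos φ₀ and parallel scale k = cos φ₀ / cos φ (so areas are preserved, h·k = 1).
At 73.1°: h = 0.3271, k = 3.057; principal scales a = 3.057, b = 0.3271.
sin(ω/2) = (a − b)/(a + b) = 2.730/3.384 = 0.8067, so ω = 2 arcsin(0.8067) ≈ 107.5°.

107.5°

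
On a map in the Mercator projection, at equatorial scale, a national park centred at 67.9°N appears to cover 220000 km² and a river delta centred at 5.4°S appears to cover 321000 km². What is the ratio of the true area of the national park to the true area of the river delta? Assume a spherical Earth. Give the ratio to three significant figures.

On Mercator the areal scale is sec²φ, so true area = apparent × cos²φ.
True area of national park: 220000 × cos²(67.9°) = 220000 × 0.1415 = 31140 km².
True area of river delta: 321000 × cos²(5.4°) = 321000 × 0.9911 = 318200 km².
Ratio = 31140 / 318200 ≈ 0.0979.

0.0979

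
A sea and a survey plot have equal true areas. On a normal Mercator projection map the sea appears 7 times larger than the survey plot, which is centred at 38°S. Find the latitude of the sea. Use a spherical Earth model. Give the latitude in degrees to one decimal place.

For equal true areas on Mercator, apparent areas scale as sec²φ, so the ratio is cos²φ₂ / cos²φ₁.
cos²φ₂ / cos²φ₁ = 7  ⇒  cos φ₁ = cos 38° / √7 = 0.7880/2.646 = 0.2978.
φ₁ = arccos(0.2978) ≈ 72.7°.

72.7°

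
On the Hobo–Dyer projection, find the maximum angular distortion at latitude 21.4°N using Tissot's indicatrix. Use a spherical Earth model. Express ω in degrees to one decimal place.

Hobo–Dyer is a cylindrical equal-area projection with standard parallels at ±37.5°. A cylindrical equal-area projection with standard parallel φ₀ has meridian scale h = cos φ / cos φ₀ and parallel scale k = cos φ₀ / cos φ (so areas are preserved, h·k = 1).
At 21.4°: h = 1.174, k = 0.8521; principal scales a = 1.174, b = 0.8521.
sin(ω/2) = (a − b)/(a + b) = 0.3215/2.026 = 0.1587, so ω = 2 arcsin(0.1587) ≈ 18.3°.

18.3°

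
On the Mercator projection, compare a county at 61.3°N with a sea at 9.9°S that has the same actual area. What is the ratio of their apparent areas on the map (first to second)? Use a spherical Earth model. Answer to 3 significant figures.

Mercator areal scale is sec²φ.
At 61.3°: sec²(61.3°) = 1/0.4802² = 4.336.
At 9.9°: sec²(9.9°) = 1/0.9851² = 1.030.
Ratio = 4.336/1.030 = cos²(9.9°)/cos²(61.3°) ≈ 4.21.

4.21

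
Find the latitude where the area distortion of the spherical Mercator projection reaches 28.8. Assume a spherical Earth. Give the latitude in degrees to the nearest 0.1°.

Mercator areal scale is sec²φ.
sec²φ = 28.8  ⇒  cos²φ = 0.03472  ⇒  cos φ = 0.1863.
φ = arccos(0.1863) ≈ 79.3°.

79.3°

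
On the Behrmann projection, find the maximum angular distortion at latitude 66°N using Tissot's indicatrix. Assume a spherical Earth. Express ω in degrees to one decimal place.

The Behrmann projection is cylindrical equal-area with φ₀ = 30°. For cylindrical equal-area with standard parallel φ₀, h = cos φ / cos φ₀ and k = cos φ₀ / cos φ, so h·k = 1.
At 66°: h = 0.4697, k = 2.129; principal scales a = 2.129, b = 0.4697.
sin(ω/2) = (a − b)/(a + b) = 1.660/2.599 = 0.6386, so ω = 2 arcsin(0.6386) ≈ 79.4°.

79.4°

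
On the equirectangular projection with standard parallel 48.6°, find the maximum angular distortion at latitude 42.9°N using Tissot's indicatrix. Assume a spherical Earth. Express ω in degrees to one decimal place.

5.9°

With standard parallel φ₀ = 48.6°, the equirectangular projection gives x = Rλ cos φ₀, y = Rφ, so h = 1 and k = cos 48.6° / cos φ.
At 42.9°: h = 1.000, k = 0.9028; principal scales a = 1.000, b = 0.9028.
sin(ω/2) = (a − b)/(a + b) = 0.09724/1.903 = 0.05110, so ω = 2 arcsin(0.05110) ≈ 5.9°.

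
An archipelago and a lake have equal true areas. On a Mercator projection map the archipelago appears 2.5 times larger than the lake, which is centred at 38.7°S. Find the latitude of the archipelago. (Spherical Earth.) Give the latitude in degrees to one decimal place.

60.4°

For equal true areas on Mercator, apparent areas scale as sec²φ, so the ratio is cos²φ₂ / cos²φ₁.
cos²φ₂ / cos²φ₁ = 2.5  ⇒  cos φ₁ = cos 38.7° / √2.5 = 0.7804/1.581 = 0.4936.
φ₁ = arccos(0.4936) ≈ 60.4°.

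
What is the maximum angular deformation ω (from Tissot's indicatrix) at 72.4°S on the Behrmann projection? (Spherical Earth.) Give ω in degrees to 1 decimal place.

Behrmann is a cylindrical equal-area projection with standard parallels at ±30°. Cylindrical equal-area (φ₀ = 30°): h = cos φ / cos 30° along meridians, k = cos 30° / cos φ along parallels; h·k = 1.
At 72.4°: h = 0.3491, k = 2.864; principal scales a = 2.864, b = 0.3491.
sin(ω/2) = (a − b)/(a + b) = 2.515/3.213 = 0.7827, so ω = 2 arcsin(0.7827) ≈ 103.0°.

103.0°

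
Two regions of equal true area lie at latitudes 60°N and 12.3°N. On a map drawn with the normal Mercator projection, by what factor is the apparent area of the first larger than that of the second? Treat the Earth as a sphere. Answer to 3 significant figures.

3.82

On Mercator, area is exaggerated by sec²φ = 1/cos²φ.
At 60°: sec²(60°) = 1/0.5000² = 4.000.
At 12.3°: sec²(12.3°) = 1/0.9770² = 1.048.
Ratio = 4.000/1.048 = cos²(12.3°)/cos²(60°) ≈ 3.82.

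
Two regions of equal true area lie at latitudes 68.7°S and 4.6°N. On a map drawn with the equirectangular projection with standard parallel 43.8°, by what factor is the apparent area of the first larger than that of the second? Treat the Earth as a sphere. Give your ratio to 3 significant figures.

The equidistant cylindrical projection with φ₀ = 43.8° has h = 1 (meridians true) and k = cos φ₀ / cos φ along parallels.
Areal scale at 68.7°: h·k = 1.000 × 1.987 = 1.987.
Areal scale at 4.6°: h·k = 1.000 × 0.7241 = 0.7241.
Ratio = 1.987/0.7241 ≈ 2.74.

2.74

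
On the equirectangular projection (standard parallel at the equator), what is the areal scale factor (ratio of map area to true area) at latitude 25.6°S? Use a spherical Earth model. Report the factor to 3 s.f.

For the equirectangular projection with φ₀ = 0 (plate carrée), h = 1 along meridians and k = sec φ along parallels.
Areal scale = h·k = 1 × sec φ; at 25.6°, h = 1.000, k = 1.109, so h·k = 1.109.

1.11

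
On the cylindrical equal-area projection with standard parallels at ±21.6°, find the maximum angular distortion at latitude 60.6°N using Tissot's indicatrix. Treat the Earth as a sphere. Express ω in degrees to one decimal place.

68.7°

Cylindrical equal-area (φ₀ = 21.6°): h = cos φ / cos 21.6° along meridians, k = cos 21.6° / cos φ along parallels; h·k = 1.
At 60.6°: h = 0.5280, k = 1.894; principal scales a = 1.894, b = 0.5280.
sin(ω/2) = (a − b)/(a + b) = 1.366/2.422 = 0.5640, so ω = 2 arcsin(0.5640) ≈ 68.7°.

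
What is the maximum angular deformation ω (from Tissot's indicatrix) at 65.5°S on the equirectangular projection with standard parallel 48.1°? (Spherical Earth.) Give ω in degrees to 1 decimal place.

In the equirectangular projection with standard parallel φ₀ = 48.1° (x = Rλ cos φ₀, y = Rφ), meridians are true-scale (h = 1) and the parallel scale is k = cos φ₀ / cos φ.
At 65.5°: h = 1.000, k = 1.610; principal scales a = 1.610, b = 1.000.
sin(ω/2) = (a − b)/(a + b) = 0.6104/2.610 = 0.2338, so ω = 2 arcsin(0.2338) ≈ 27.0°.

27.0°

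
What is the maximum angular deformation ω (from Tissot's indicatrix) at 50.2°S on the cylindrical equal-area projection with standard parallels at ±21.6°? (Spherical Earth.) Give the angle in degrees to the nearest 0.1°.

For cylindrical equal-area with standard parallel φ₀, h = cos φ / cos φ₀ and k = cos φ₀ / cos φ, so h·k = 1.
At 50.2°: h = 0.6885, k = 1.453; principal scales a = 1.453, b = 0.6885.
sin(ω/2) = (a − b)/(a + b) = 0.7641/2.141 = 0.3569, so ω = 2 arcsin(0.3569) ≈ 41.8°.

41.8°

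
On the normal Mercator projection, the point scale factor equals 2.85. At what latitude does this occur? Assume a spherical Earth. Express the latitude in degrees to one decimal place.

69.5°

Mercator scale is k = sec φ = 1/cos φ.
1/cos φ = 2.85  ⇒  cos φ = 0.3509  ⇒  φ = arccos(0.3509) ≈ 69.5°.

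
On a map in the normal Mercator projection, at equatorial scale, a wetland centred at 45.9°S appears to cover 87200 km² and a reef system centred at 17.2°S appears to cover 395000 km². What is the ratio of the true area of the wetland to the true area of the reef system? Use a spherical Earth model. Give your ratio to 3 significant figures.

Mercator's areal exaggeration is sec²φ; hence true area = (apparent area) · cos²φ.
True area of wetland: 87200 × cos²(45.9°) = 87200 × 0.4843 = 42230 km².
True area of reef system: 395000 × cos²(17.2°) = 395000 × 0.9126 = 360500 km².
Ratio = 42230 / 360500 ≈ 0.117.

0.117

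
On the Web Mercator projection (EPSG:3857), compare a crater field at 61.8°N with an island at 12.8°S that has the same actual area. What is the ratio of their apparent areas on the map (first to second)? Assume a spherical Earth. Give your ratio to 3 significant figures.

Mercator areal scale is sec²φ.
At 61.8°: sec²(61.8°) = 1/0.4726² = 4.478.
At 12.8°: sec²(12.8°) = 1/0.9751² = 1.052.
Ratio = 4.478/1.052 = cos²(12.8°)/cos²(61.8°) ≈ 4.26.

4.26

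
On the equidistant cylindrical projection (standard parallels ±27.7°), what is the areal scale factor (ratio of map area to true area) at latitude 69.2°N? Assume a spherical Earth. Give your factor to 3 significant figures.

The equidistant cylindrical projection with φ₀ = 27.7° has h = 1 (meridians true) and k = cos φ₀ / cos φ along parallels.
Areal scale = h·k = 1 × cos φ₀ / cos φ; at 69.2°, h = 1.000, k = 2.493, so h·k = 2.493.

2.49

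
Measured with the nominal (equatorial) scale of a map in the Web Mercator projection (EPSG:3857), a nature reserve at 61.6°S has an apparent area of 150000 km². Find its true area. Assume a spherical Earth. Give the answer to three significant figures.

The Mercator projection is conformal; its linear scale factor is the same in every direction and equals sec φ = 1/cos φ.
Areal scale = k² = sec²φ = 1/cos²(61.6°) = 1/0.4756² = 4.421.
True area = apparent / (areal scale) = 150000 / 4.421 ≈ 33900 km².

33900 km²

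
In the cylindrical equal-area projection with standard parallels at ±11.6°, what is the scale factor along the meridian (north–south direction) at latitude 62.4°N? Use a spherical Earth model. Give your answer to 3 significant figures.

0.473

For cylindrical equal-area with standard parallel φ₀, h = cos φ / cos φ₀ and k = cos φ₀ / cos φ, so h·k = 1.
h = cos 62.4° / cos 11.6° = 0.4633/0.9796 = 0.4730.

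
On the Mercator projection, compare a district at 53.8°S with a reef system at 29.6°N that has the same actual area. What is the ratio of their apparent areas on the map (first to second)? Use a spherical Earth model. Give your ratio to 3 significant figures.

Mercator is conformal with k = sec φ, so areal scale = k² = sec²φ.
At 53.8°: sec²(53.8°) = 1/0.5906² = 2.867.
At 29.6°: sec²(29.6°) = 1/0.8695² = 1.323.
Ratio = 2.867/1.323 = cos²(29.6°)/cos²(53.8°) ≈ 2.17.

2.17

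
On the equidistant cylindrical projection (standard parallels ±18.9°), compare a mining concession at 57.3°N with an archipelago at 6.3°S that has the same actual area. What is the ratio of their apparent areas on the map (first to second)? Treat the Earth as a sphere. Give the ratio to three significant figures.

1.84

With standard parallel φ₀ = 18.9°, the equirectangular projection gives x = Rλ cos φ₀, y = Rφ, so h = 1 and k = cos 18.9° / cos φ.
Areal scale at 57.3°: h·k = 1.000 × 1.751 = 1.751.
Areal scale at 6.3°: h·k = 1.000 × 0.9518 = 0.9518.
Ratio = 1.751/0.9518 ≈ 1.84.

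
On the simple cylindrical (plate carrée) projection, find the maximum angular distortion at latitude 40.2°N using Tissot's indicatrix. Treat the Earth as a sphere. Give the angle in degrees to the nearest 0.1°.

In the plate carrée (x = Rλ, y = Rφ), meridians are true-scale (h = 1) and parallels are stretched by k = sec φ.
At 40.2°: h = 1.000, k = 1.309; principal scales a = 1.309, b = 1.000.
sin(ω/2) = (a − b)/(a + b) = 0.3093/2.309 = 0.1339, so ω = 2 arcsin(0.1339) ≈ 15.4°.

15.4°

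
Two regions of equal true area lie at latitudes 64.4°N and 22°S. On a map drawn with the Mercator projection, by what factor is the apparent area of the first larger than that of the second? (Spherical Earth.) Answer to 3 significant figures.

On Mercator, area is exaggerated by sec²φ = 1/cos²φ.
At 64.4°: sec²(64.4°) = 1/0.4321² = 5.356.
At 22°: sec²(22°) = 1/0.9272² = 1.163.
Ratio = 5.356/1.163 = cos²(22°)/cos²(64.4°) ≈ 4.60.

4.60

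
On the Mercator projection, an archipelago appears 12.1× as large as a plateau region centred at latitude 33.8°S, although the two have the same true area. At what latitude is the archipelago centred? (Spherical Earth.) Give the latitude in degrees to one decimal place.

76.2°

Mercator areal scale is sec²φ, so apparent-area ratio = sec²φ₁ / sec²φ₂ = cos²φ₂ / cos²φ₁.
cos²φ₂ / cos²φ₁ = 12.1  ⇒  cos φ₁ = cos 33.8° / √12.1 = 0.8310/3.479 = 0.2389.
φ₁ = arccos(0.2389) ≈ 76.2°.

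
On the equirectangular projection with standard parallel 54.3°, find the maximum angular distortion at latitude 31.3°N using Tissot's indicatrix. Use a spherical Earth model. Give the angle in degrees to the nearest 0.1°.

In the equirectangular projection with standard parallel φ₀ = 54.3° (x = Rλ cos φ₀, y = Rφ), meridians are true-scale (h = 1) and the parallel scale is k = cos φ₀ / cos φ.
At 31.3°: h = 1.000, k = 0.6829; principal scales a = 1.000, b = 0.6829.
sin(ω/2) = (a − b)/(a + b) = 0.3171/1.683 = 0.1884, so ω = 2 arcsin(0.1884) ≈ 21.7°.

21.7°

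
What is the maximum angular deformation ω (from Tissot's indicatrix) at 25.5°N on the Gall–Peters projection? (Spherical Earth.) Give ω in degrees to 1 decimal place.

27.7°

The Gall–Peters projection is cylindrical equal-area with φ₀ = 45°. For cylindrical equal-area with standard parallel φ₀, h = cos φ / cos φ₀ and k = cos φ₀ / cos φ, so h·k = 1.
At 25.5°: h = 1.276, k = 0.7834; principal scales a = 1.276, b = 0.7834.
sin(ω/2) = (a − b)/(a + b) = 0.4930/2.060 = 0.2393, so ω = 2 arcsin(0.2393) ≈ 27.7°.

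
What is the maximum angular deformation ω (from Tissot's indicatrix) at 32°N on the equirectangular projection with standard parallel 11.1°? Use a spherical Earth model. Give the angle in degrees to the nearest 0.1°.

8.4°

With standard parallel φ₀ = 11.1°, the equirectangular projection gives x = Rλ cos φ₀, y = Rφ, so h = 1 and k = cos 11.1° / cos φ.
At 32°: h = 1.000, k = 1.157; principal scales a = 1.157, b = 1.000.
sin(ω/2) = (a − b)/(a + b) = 0.1571/2.157 = 0.07284, so ω = 2 arcsin(0.07284) ≈ 8.4°.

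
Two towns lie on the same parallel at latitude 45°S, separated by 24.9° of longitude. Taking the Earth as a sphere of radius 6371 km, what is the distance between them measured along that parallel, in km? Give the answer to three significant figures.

Arc length along a parallel = R cos φ · Δλ (with Δλ in radians).
= 6371 × cos 45° × (24.9° × π/180) = 6371 × 0.7071 × 0.4346 ≈ 1960 km.

1960 km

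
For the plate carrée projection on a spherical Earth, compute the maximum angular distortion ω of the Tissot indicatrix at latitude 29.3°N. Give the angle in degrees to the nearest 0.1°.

Plate carrée maps x = Rλ, y = Rφ. The meridian scale is h = 1 and the parallel scale is k = 1/cos φ = sec φ.
At 29.3°: h = 1.000, k = 1.147; principal scales a = 1.147, b = 1.000.
sin(ω/2) = (a − b)/(a + b) = 0.1467/2.147 = 0.06834, so ω = 2 arcsin(0.06834) ≈ 7.8°.

7.8°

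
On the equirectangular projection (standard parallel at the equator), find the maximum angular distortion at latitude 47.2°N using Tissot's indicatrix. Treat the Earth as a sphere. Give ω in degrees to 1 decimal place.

22.0°

In the plate carrée (x = Rλ, y = Rφ), meridians are true-scale (h = 1) and parallels are stretched by k = sec φ.
At 47.2°: h = 1.000, k = 1.472; principal scales a = 1.472, b = 1.000.
sin(ω/2) = (a − b)/(a + b) = 0.4718/2.472 = 0.1909, so ω = 2 arcsin(0.1909) ≈ 22.0°.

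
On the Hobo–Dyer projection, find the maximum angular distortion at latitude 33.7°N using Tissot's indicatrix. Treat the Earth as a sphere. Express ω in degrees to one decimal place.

5.4°

The Hobo–Dyer projection is cylindrical equal-area with φ₀ = 37.5°. A cylindrical equal-area projection with standard parallel φ₀ has meridian scale h = cos φ / cos φ₀ and parallel scale k = cos φ₀ / cos φ (so areas are preserved, h·k = 1).
At 33.7°: h = 1.049, k = 0.9536; principal scales a = 1.049, b = 0.9536.
sin(ω/2) = (a − b)/(a + b) = 0.09505/2.002 = 0.04747, so ω = 2 arcsin(0.04747) ≈ 5.4°.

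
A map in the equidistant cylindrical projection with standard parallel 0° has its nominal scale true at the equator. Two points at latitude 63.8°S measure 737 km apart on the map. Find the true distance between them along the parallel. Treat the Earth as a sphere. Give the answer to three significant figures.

In the plate carrée (x = Rλ, y = Rφ), meridians are true-scale (h = 1) and parallels are stretched by k = sec φ.
Along the parallel at 63.8°, map distances are exaggerated by k = sec 63.8° = 2.265.
True distance = 737 / 2.265 = 737 × cos 63.8° ≈ 325 km.

325 km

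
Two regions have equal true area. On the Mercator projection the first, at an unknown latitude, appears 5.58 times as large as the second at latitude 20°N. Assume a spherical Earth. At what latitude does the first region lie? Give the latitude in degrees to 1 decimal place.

66.6°

For equal true areas on Mercator, apparent areas scale as sec²φ, so the ratio is cos²φ₂ / cos²φ₁.
cos²φ₂ / cos²φ₁ = 5.58  ⇒  cos φ₁ = cos 20° / √5.58 = 0.9397/2.362 = 0.3978.
φ₁ = arccos(0.3978) ≈ 66.6°.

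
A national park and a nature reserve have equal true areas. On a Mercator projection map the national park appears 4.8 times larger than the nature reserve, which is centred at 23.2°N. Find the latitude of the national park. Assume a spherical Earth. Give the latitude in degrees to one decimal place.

65.2°

For equal true areas on Mercator, apparent areas scale as sec²φ, so the ratio is cos²φ₂ / cos²φ₁.
cos²φ₂ / cos²φ₁ = 4.8  ⇒  cos φ₁ = cos 23.2° / √4.8 = 0.9191/2.191 = 0.4195.
φ₁ = arccos(0.4195) ≈ 65.2°.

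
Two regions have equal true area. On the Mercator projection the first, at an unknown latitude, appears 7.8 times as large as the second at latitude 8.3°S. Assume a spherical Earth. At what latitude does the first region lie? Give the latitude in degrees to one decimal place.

69.2°

On Mercator, (apparent₁)/(apparent₂) = sec²φ₁ / sec²φ₂ when true areas are equal.
cos²φ₂ / cos²φ₁ = 7.8  ⇒  cos φ₁ = cos 8.3° / √7.8 = 0.9895/2.793 = 0.3543.
φ₁ = arccos(0.3543) ≈ 69.2°.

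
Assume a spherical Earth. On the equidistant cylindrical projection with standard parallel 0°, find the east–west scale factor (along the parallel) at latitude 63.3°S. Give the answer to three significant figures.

In the plate carrée (x = Rλ, y = Rφ), meridians are true-scale (h = 1) and parallels are stretched by k = sec φ.
k = 1/cos 63.3° = 1/0.4493 = 2.226.

2.23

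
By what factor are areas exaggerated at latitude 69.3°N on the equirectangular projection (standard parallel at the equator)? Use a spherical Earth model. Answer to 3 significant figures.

In the plate carrée (x = Rλ, y = Rφ), meridians are true-scale (h = 1) and parallels are stretched by k = sec φ.
Areal scale = h·k = 1 × sec φ; at 69.3°, h = 1.000, k = 2.829, so h·k = 2.829.

2.83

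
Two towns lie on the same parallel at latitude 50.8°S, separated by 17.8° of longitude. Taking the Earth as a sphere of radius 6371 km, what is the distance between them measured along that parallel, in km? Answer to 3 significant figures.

Arc length along a parallel = R cos φ · Δλ (with Δλ in radians).
= 6371 × cos 50.8° × (17.8° × π/180) = 6371 × 0.6320 × 0.3107 ≈ 1250 km.

1250 km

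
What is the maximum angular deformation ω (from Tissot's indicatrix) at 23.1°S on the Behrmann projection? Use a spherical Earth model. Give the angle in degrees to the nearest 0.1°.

The Behrmann projection is cylindrical equal-area with φ₀ = 30°. Cylindrical equal-area (φ₀ = 30°): h = cos φ / cos 30° along meridians, k = cos 30° / cos φ along parallels; h·k = 1.
At 23.1°: h = 1.062, k = 0.9415; principal scales a = 1.062, b = 0.9415.
sin(ω/2) = (a − b)/(a + b) = 0.1206/2.004 = 0.06019, so ω = 2 arcsin(0.06019) ≈ 6.9°.

6.9°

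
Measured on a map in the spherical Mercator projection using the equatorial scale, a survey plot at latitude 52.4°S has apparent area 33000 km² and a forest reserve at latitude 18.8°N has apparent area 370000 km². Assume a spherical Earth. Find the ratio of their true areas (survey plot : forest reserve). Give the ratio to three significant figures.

Mercator's areal exaggeration is sec²φ; hence true area = (apparent area) · cos²φ.
True area of survey plot: 33000 × cos²(52.4°) = 33000 × 0.3723 = 12290 km².
True area of forest reserve: 370000 × cos²(18.8°) = 370000 × 0.8961 = 331600 km².
Ratio = 12290 / 331600 ≈ 0.0371.

0.0371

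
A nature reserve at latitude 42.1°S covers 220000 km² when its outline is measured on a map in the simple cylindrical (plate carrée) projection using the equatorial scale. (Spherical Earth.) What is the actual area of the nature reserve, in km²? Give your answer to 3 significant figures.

In the plate carrée (x = Rλ, y = Rφ), meridians are true-scale (h = 1) and parallels are stretched by k = sec φ.
Areal scale = h·k = 1 × sec φ; at 42.1°, h = 1.000, k = 1.348, so h·k = 1.348.
True area = apparent / (areal scale) = 220000 / 1.348 ≈ 163000 km².

163000 km²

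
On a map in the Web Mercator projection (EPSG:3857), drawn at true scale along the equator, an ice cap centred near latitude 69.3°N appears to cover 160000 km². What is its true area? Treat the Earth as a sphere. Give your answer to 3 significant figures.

For Mercator, h = k = sec φ (a conformal cylindrical projection has a single point scale, 1/cos φ).
Areal scale = k² = sec²φ = 1/cos²(69.3°) = 1/0.3535² = 8.004.
True area = apparent / (areal scale) = 160000 / 8.004 ≈ 20000 km².

20000 km²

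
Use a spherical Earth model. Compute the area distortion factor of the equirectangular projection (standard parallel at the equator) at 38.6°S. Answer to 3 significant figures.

1.28

For the equirectangular projection with φ₀ = 0 (plate carrée), h = 1 along meridians and k = sec φ along parallels.
Areal scale = h·k = 1 × sec φ; at 38.6°, h = 1.000, k = 1.280, so h·k = 1.280.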